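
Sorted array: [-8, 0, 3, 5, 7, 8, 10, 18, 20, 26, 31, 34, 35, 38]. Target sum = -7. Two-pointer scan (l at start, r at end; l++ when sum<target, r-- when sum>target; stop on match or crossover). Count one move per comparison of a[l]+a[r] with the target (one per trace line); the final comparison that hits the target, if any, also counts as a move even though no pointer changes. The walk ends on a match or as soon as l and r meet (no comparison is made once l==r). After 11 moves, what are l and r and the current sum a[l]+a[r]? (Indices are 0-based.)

[0,13] -8+38=30 >-7 → r--
[0,12] -8+35=27 >-7 → r--
[0,11] -8+34=26 >-7 → r--
[0,10] -8+31=23 >-7 → r--
[0,9] -8+26=18 >-7 → r--
[0,8] -8+20=12 >-7 → r--
[0,7] -8+18=10 >-7 → r--
[0,6] -8+10=2 >-7 → r--
[0,5] -8+8=0 >-7 → r--
[0,4] -8+7=-1 >-7 → r--
[0,3] -8+5=-3 >-7 → r--

l=0, r=2, sum=-5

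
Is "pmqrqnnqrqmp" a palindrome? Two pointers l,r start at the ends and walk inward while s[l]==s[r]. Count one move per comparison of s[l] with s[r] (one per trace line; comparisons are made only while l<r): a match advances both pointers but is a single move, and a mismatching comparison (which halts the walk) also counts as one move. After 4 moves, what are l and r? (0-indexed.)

l=0 r=11: 'p'=='p', l++,r--
l=1 r=10: 'm'=='m', l++,r--
l=2 r=9: 'q'=='q', l++,r--
l=3 r=8: 'r'=='r', l++,r--

l=4, r=7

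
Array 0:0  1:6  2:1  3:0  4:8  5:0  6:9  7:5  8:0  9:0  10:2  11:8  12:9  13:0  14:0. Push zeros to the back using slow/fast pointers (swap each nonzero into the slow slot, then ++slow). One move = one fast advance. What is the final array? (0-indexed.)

(s=0,f=0) a[fast]=0 → fast++
(s=0,f=1) a[fast]=6≠0 swap→a[0]=6 → slow++,fast++
(s=1,f=2) a[fast]=1≠0 swap→a[1]=1 → slow++,fast++
(s=2,f=3) a[fast]=0 → fast++
(s=2,f=4) a[fast]=8≠0 swap→a[2]=8 → slow++,fast++
(s=3,f=5) a[fast]=0 → fast++
(s=3,f=6) a[fast]=9≠0 swap→a[3]=9 → slow++,fast++
(s=4,f=7) a[fast]=5≠0 swap→a[4]=5 → slow++,fast++
(s=5,f=8) a[fast]=0 → fast++
(s=5,f=9) a[fast]=0 → fast++
(s=5,f=10) a[fast]=2≠0 swap→a[5]=2 → slow++,fast++
(s=6,f=11) a[fast]=8≠0 swap→a[6]=8 → slow++,fast++
(s=7,f=12) a[fast]=9≠0 swap→a[7]=9 → slow++,fast++
(s=8,f=13) a[fast]=0 → fast++
(s=8,f=14) a[fast]=0 → fast++

[6, 1, 8, 9, 5, 2, 8, 9, 0, 0, 0, 0, 0, 0, 0]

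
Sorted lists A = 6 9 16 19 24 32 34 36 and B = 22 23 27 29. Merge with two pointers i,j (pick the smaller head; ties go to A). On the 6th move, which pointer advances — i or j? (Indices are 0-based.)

j

[i=0,j=0] A[i]=6<=B[j]=22 take 6 → i++
[i=1,j=0] A[i]=9<=B[j]=22 take 9 → i++
[i=2,j=0] A[i]=16<=B[j]=22 take 16 → i++
[i=3,j=0] A[i]=19<=B[j]=22 take 19 → i++
[i=4,j=0] A[i]=24>B[j]=22 take 22 → j++
[i=4,j=1] A[i]=24>B[j]=23 take 23 → j++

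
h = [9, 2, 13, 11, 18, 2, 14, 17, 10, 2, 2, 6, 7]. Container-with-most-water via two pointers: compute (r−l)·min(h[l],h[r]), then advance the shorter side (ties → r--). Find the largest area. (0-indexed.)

[0,12] min(9,7)*12=84 best=84 * → r--
[0,11] min(9,6)*11=66 best=84 → r--
[0,10] min(9,2)*10=20 best=84 → r--
[0,9] min(9,2)*9=18 best=84 → r--
[0,8] min(9,10)*8=72 best=84 → l++
[1,8] min(2,10)*7=14 best=84 → l++
[2,8] min(13,10)*6=60 best=84 → r--
[2,7] min(13,17)*5=65 best=84 → l++
[3,7] min(11,17)*4=44 best=84 → l++
[4,7] min(18,17)*3=51 best=84 → r--
[4,6] min(18,14)*2=28 best=84 → r--
[4,5] min(18,2)*1=2 best=84 → r--

max area = 84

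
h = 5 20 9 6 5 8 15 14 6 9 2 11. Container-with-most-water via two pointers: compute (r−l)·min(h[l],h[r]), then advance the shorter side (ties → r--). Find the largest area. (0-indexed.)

[0,11] min(5,11)*11=55 best=55 * → l++
[1,11] min(20,11)*10=110 best=110 * → r--
[1,10] min(20,2)*9=18 best=110 → r--
[1,9] min(20,9)*8=72 best=110 → r--
[1,8] min(20,6)*7=42 best=110 → r--
[1,7] min(20,14)*6=84 best=110 → r--
[1,6] min(20,15)*5=75 best=110 → r--
[1,5] min(20,8)*4=32 best=110 → r--
[1,4] min(20,5)*3=15 best=110 → r--
[1,3] min(20,6)*2=12 best=110 → r--
[1,2] min(20,9)*1=9 best=110 → r--

max area = 110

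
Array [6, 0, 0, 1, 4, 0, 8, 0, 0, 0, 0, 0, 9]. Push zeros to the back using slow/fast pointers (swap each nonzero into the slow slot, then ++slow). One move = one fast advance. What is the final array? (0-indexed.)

[6, 1, 4, 8, 9, 0, 0, 0, 0, 0, 0, 0, 0]

slow=0 fast=0: a[fast]=6≠0 swap→a[0]=6, slow++,fast++
slow=1 fast=1: a[fast]=0, fast++
slow=1 fast=2: a[fast]=0, fast++
slow=1 fast=3: a[fast]=1≠0 swap→a[1]=1, slow++,fast++
slow=2 fast=4: a[fast]=4≠0 swap→a[2]=4, slow++,fast++
slow=3 fast=5: a[fast]=0, fast++
slow=3 fast=6: a[fast]=8≠0 swap→a[3]=8, slow++,fast++
slow=4 fast=7: a[fast]=0, fast++
slow=4 fast=8: a[fast]=0, fast++
slow=4 fast=9: a[fast]=0, fast++
slow=4 fast=10: a[fast]=0, fast++
slow=4 fast=11: a[fast]=0, fast++
slow=4 fast=12: a[fast]=9≠0 swap→a[4]=9, slow++,fast++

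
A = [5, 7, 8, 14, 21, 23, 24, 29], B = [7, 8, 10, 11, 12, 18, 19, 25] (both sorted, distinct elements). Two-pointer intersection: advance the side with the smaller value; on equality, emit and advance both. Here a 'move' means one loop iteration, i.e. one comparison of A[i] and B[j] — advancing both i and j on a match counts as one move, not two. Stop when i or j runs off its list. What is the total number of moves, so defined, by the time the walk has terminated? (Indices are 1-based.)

[i=1,j=1] 5<7 → i++
[i=2,j=1] 7==7 emit → i++,j++
[i=3,j=2] 8==8 emit → i++,j++
[i=4,j=3] 14>10 → j++
[i=4,j=4] 14>11 → j++
[i=4,j=5] 14>12 → j++
[i=4,j=6] 14<18 → i++
[i=5,j=6] 21>18 → j++
[i=5,j=7] 21>19 → j++
[i=5,j=8] 21<25 → i++
[i=6,j=8] 23<25 → i++
[i=7,j=8] 24<25 → i++
[i=8,j=8] 29>25 → j++

13 moves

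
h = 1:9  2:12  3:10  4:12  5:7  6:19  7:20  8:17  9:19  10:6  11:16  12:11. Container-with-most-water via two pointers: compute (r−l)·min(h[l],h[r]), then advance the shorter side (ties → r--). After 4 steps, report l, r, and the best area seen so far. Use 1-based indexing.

l=4, r=11, best area=110

[1,12] min(9,11)*11=99 best=99 * → l++
[2,12] min(12,11)*10=110 best=110 * → r--
[2,11] min(12,16)*9=108 best=110 → l++
[3,11] min(10,16)*8=80 best=110 → l++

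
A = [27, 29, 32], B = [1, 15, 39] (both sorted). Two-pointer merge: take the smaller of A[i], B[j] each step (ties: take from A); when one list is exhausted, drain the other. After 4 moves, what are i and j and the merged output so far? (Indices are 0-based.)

i=2, j=2, merged so far=[1, 15, 27, 29]

[i=0,j=0] A[i]=27>B[j]=1 take 1 → j++
[i=0,j=1] A[i]=27>B[j]=15 take 15 → j++
[i=0,j=2] A[i]=27<=B[j]=39 take 27 → i++
[i=1,j=2] A[i]=29<=B[j]=39 take 29 → i++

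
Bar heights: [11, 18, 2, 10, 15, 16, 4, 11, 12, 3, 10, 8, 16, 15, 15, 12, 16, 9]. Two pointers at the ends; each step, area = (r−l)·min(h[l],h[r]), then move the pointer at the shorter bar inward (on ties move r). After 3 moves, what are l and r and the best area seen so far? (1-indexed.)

l=1 r=18: min(11,9)*17=153 best=153 *, r--
l=1 r=17: min(11,16)*16=176 best=176 *, l++
l=2 r=17: min(18,16)*15=240 best=240 *, r--

l=2, r=16, best area=240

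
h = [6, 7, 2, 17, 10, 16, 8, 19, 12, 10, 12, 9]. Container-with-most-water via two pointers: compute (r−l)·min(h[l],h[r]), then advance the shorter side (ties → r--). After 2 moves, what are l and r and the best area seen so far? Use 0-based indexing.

l=2, r=11, best area=70

[0,11] min(6,9)*11=66 best=66 * → l++
[1,11] min(7,9)*10=70 best=70 * → l++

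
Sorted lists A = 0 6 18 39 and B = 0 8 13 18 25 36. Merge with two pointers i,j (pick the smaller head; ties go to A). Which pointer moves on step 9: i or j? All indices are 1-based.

j

[i=1,j=1] A[i]=0<=B[j]=0 take 0 → i++
[i=2,j=1] A[i]=6>B[j]=0 take 0 → j++
[i=2,j=2] A[i]=6<=B[j]=8 take 6 → i++
[i=3,j=2] A[i]=18>B[j]=8 take 8 → j++
[i=3,j=3] A[i]=18>B[j]=13 take 13 → j++
[i=3,j=4] A[i]=18<=B[j]=18 take 18 → i++
[i=4,j=4] A[i]=39>B[j]=18 take 18 → j++
[i=4,j=5] A[i]=39>B[j]=25 take 25 → j++
[i=4,j=6] A[i]=39>B[j]=36 take 36 → j++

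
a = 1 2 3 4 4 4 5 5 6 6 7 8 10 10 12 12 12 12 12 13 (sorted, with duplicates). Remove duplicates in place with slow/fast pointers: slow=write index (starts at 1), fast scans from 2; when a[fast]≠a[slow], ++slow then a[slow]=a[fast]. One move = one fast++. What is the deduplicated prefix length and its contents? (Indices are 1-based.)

length 11; prefix = [1, 2, 3, 4, 5, 6, 7, 8, 10, 12, 13]

(s=1,f=2) a[fast]=2≠a[slow]=1 write a[2]=2 → slow++,fast++
(s=2,f=3) a[fast]=3≠a[slow]=2 write a[3]=3 → slow++,fast++
(s=3,f=4) a[fast]=4≠a[slow]=3 write a[4]=4 → slow++,fast++
(s=4,f=5) a[fast]=4=a[slow] dup → fast++
(s=4,f=6) a[fast]=4=a[slow] dup → fast++
(s=4,f=7) a[fast]=5≠a[slow]=4 write a[5]=5 → slow++,fast++
(s=5,f=8) a[fast]=5=a[slow] dup → fast++
(s=5,f=9) a[fast]=6≠a[slow]=5 write a[6]=6 → slow++,fast++
(s=6,f=10) a[fast]=6=a[slow] dup → fast++
(s=6,f=11) a[fast]=7≠a[slow]=6 write a[7]=7 → slow++,fast++
(s=7,f=12) a[fast]=8≠a[slow]=7 write a[8]=8 → slow++,fast++
(s=8,f=13) a[fast]=10≠a[slow]=8 write a[9]=10 → slow++,fast++
(s=9,f=14) a[fast]=10=a[slow] dup → fast++
(s=9,f=15) a[fast]=12≠a[slow]=10 write a[10]=12 → slow++,fast++
(s=10,f=16) a[fast]=12=a[slow] dup → fast++
(s=10,f=17) a[fast]=12=a[slow] dup → fast++
(s=10,f=18) a[fast]=12=a[slow] dup → fast++
(s=10,f=19) a[fast]=12=a[slow] dup → fast++
(s=10,f=20) a[fast]=13≠a[slow]=12 write a[11]=13 → slow++,fast++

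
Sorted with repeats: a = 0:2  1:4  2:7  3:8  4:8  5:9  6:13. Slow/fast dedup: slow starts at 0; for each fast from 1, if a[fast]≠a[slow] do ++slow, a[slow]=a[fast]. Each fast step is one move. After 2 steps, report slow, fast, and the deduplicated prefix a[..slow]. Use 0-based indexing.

slow=0 fast=1: a[fast]=4≠a[slow]=2 write a[1]=4, slow++,fast++
slow=1 fast=2: a[fast]=7≠a[slow]=4 write a[2]=7, slow++,fast++

slow=2, fast=3, prefix=[2, 4, 7]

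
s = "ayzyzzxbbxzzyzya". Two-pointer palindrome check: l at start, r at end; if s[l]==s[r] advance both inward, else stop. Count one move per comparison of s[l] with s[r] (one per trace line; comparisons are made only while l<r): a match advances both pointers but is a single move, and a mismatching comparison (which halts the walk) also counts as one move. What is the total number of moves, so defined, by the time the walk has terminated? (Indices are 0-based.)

l=0 r=15: 'a'=='a', l++,r--
l=1 r=14: 'y'=='y', l++,r--
l=2 r=13: 'z'=='z', l++,r--
l=3 r=12: 'y'=='y', l++,r--
l=4 r=11: 'z'=='z', l++,r--
l=5 r=10: 'z'=='z', l++,r--
l=6 r=9: 'x'=='x', l++,r--
l=7 r=8: 'b'=='b', l++,r--

8 moves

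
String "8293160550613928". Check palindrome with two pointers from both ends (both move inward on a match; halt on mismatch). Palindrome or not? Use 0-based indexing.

[0,15] '8'=='8' → l++,r--
[1,14] '2'=='2' → l++,r--
[2,13] '9'=='9' → l++,r--
[3,12] '3'=='3' → l++,r--
[4,11] '1'=='1' → l++,r--
[5,10] '6'=='6' → l++,r--
[6,9] '0'=='0' → l++,r--
[7,8] '5'=='5' → l++,r--

palindrome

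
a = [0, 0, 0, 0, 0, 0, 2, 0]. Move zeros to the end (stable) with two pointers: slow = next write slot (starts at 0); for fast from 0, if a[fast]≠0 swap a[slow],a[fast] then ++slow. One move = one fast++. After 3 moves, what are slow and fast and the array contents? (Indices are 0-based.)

slow=0 fast=0: a[fast]=0, fast++
slow=0 fast=1: a[fast]=0, fast++
slow=0 fast=2: a[fast]=0, fast++

slow=0, fast=3, a=[0, 0, 0, 0, 0, 0, 2, 0]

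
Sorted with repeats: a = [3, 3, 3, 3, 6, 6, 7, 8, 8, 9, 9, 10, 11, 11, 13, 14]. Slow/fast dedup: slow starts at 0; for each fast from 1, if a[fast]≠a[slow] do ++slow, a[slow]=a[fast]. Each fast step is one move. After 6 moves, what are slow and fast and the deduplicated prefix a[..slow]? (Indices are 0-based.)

(s=0,f=1) a[fast]=3=a[slow] dup → fast++
(s=0,f=2) a[fast]=3=a[slow] dup → fast++
(s=0,f=3) a[fast]=3=a[slow] dup → fast++
(s=0,f=4) a[fast]=6≠a[slow]=3 write a[1]=6 → slow++,fast++
(s=1,f=5) a[fast]=6=a[slow] dup → fast++
(s=1,f=6) a[fast]=7≠a[slow]=6 write a[2]=7 → slow++,fast++

slow=2, fast=7, prefix=[3, 6, 7]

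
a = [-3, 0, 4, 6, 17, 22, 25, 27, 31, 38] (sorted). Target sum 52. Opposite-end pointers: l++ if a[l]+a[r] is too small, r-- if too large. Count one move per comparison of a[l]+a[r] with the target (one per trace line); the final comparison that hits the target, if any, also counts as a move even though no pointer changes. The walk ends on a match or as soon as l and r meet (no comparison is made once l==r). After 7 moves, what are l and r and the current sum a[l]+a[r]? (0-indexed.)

l=5, r=7, sum=49

[0,9] -3+38=35 <52 → l++
[1,9] 0+38=38 <52 → l++
[2,9] 4+38=42 <52 → l++
[3,9] 6+38=44 <52 → l++
[4,9] 17+38=55 >52 → r--
[4,8] 17+31=48 <52 → l++
[5,8] 22+31=53 >52 → r--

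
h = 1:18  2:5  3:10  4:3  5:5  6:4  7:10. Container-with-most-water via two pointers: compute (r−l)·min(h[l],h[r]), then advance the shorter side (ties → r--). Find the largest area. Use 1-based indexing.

[1,7] min(18,10)*6=60 best=60 * → r--
[1,6] min(18,4)*5=20 best=60 → r--
[1,5] min(18,5)*4=20 best=60 → r--
[1,4] min(18,3)*3=9 best=60 → r--
[1,3] min(18,10)*2=20 best=60 → r--
[1,2] min(18,5)*1=5 best=60 → r--

max area = 60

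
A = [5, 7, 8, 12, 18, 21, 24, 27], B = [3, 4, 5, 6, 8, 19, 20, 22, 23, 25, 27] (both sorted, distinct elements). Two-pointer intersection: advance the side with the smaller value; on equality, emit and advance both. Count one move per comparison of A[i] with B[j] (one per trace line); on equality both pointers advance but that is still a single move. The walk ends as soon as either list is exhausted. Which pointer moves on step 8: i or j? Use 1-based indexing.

i

i=1 j=1: 5>3, j++
i=1 j=2: 5>4, j++
i=1 j=3: 5==5 emit, i++,j++
i=2 j=4: 7>6, j++
i=2 j=5: 7<8, i++
i=3 j=5: 8==8 emit, i++,j++
i=4 j=6: 12<19, i++
i=5 j=6: 18<19, i++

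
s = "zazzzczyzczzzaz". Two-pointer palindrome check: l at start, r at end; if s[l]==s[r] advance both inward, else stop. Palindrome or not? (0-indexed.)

palindrome

l=0 r=14: 'z'=='z', l++,r--
l=1 r=13: 'a'=='a', l++,r--
l=2 r=12: 'z'=='z', l++,r--
l=3 r=11: 'z'=='z', l++,r--
l=4 r=10: 'z'=='z', l++,r--
l=5 r=9: 'c'=='c', l++,r--
l=6 r=8: 'z'=='z', l++,r--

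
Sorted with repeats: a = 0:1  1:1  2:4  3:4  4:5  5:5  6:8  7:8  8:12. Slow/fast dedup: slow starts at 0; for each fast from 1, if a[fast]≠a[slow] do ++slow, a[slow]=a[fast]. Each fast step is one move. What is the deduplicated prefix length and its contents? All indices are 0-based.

length 5; prefix = [1, 4, 5, 8, 12]

slow=0 fast=1: a[fast]=1=a[slow] dup, fast++
slow=0 fast=2: a[fast]=4≠a[slow]=1 write a[1]=4, slow++,fast++
slow=1 fast=3: a[fast]=4=a[slow] dup, fast++
slow=1 fast=4: a[fast]=5≠a[slow]=4 write a[2]=5, slow++,fast++
slow=2 fast=5: a[fast]=5=a[slow] dup, fast++
slow=2 fast=6: a[fast]=8≠a[slow]=5 write a[3]=8, slow++,fast++
slow=3 fast=7: a[fast]=8=a[slow] dup, fast++
slow=3 fast=8: a[fast]=12≠a[slow]=8 write a[4]=12, slow++,fast++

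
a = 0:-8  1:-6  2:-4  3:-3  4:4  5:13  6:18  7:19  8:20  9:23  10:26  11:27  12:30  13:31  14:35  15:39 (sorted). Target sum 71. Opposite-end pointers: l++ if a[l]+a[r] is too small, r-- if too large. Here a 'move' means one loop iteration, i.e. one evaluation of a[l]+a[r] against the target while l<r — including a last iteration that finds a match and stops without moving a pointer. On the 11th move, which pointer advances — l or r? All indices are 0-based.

l

l=0 r=15: -8+39=31 <71, l++
l=1 r=15: -6+39=33 <71, l++
l=2 r=15: -4+39=35 <71, l++
l=3 r=15: -3+39=36 <71, l++
l=4 r=15: 4+39=43 <71, l++
l=5 r=15: 13+39=52 <71, l++
l=6 r=15: 18+39=57 <71, l++
l=7 r=15: 19+39=58 <71, l++
l=8 r=15: 20+39=59 <71, l++
l=9 r=15: 23+39=62 <71, l++
l=10 r=15: 26+39=65 <71, l++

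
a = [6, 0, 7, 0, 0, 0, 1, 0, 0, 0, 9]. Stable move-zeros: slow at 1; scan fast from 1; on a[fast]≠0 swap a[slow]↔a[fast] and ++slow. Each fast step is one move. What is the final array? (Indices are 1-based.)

slow=1 fast=1: a[fast]=6≠0 swap→a[1]=6, slow++,fast++
slow=2 fast=2: a[fast]=0, fast++
slow=2 fast=3: a[fast]=7≠0 swap→a[2]=7, slow++,fast++
slow=3 fast=4: a[fast]=0, fast++
slow=3 fast=5: a[fast]=0, fast++
slow=3 fast=6: a[fast]=0, fast++
slow=3 fast=7: a[fast]=1≠0 swap→a[3]=1, slow++,fast++
slow=4 fast=8: a[fast]=0, fast++
slow=4 fast=9: a[fast]=0, fast++
slow=4 fast=10: a[fast]=0, fast++
slow=4 fast=11: a[fast]=9≠0 swap→a[4]=9, slow++,fast++

[6, 7, 1, 9, 0, 0, 0, 0, 0, 0, 0]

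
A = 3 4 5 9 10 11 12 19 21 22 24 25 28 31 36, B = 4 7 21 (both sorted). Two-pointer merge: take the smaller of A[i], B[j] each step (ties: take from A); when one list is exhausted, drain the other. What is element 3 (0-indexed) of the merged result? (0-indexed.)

[i=0,j=0] A[i]=3<=B[j]=4 take 3 → i++
[i=1,j=0] A[i]=4<=B[j]=4 take 4 → i++
[i=2,j=0] A[i]=5>B[j]=4 take 4 → j++
[i=2,j=1] A[i]=5<=B[j]=7 take 5 → i++
[i=3,j=1] A[i]=9>B[j]=7 take 7 → j++
[i=3,j=2] A[i]=9<=B[j]=21 take 9 → i++
[i=4,j=2] A[i]=10<=B[j]=21 take 10 → i++
[i=5,j=2] A[i]=11<=B[j]=21 take 11 → i++
[i=6,j=2] A[i]=12<=B[j]=21 take 12 → i++
[i=7,j=2] A[i]=19<=B[j]=21 take 19 → i++
[i=8,j=2] A[i]=21<=B[j]=21 take 21 → i++
[i=9,j=2] A[i]=22>B[j]=21 take 21 → j++
[i=9,j=3] B done, take A[i]=22 → i++
[i=10,j=3] B done, take A[i]=24 → i++
[i=11,j=3] B done, take A[i]=25 → i++
[i=12,j=3] B done, take A[i]=28 → i++
[i=13,j=3] B done, take A[i]=31 → i++
[i=14,j=3] B done, take A[i]=36 → i++

merged[3] = 5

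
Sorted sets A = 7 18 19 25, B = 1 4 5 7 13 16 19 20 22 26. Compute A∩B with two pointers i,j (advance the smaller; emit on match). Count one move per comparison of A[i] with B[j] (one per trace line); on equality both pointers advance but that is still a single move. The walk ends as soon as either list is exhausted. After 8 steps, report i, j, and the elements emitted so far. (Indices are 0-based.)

i=0 j=0: 7>1, j++
i=0 j=1: 7>4, j++
i=0 j=2: 7>5, j++
i=0 j=3: 7==7 emit, i++,j++
i=1 j=4: 18>13, j++
i=1 j=5: 18>16, j++
i=1 j=6: 18<19, i++
i=2 j=6: 19==19 emit, i++,j++

i=3, j=7, emitted=[7, 19]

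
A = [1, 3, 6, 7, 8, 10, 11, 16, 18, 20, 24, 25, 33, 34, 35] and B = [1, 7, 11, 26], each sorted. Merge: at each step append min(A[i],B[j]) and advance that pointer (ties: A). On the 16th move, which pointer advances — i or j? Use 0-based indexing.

i=0 j=0: A[i]=1<=B[j]=1 take 1, i++
i=1 j=0: A[i]=3>B[j]=1 take 1, j++
i=1 j=1: A[i]=3<=B[j]=7 take 3, i++
i=2 j=1: A[i]=6<=B[j]=7 take 6, i++
i=3 j=1: A[i]=7<=B[j]=7 take 7, i++
i=4 j=1: A[i]=8>B[j]=7 take 7, j++
i=4 j=2: A[i]=8<=B[j]=11 take 8, i++
i=5 j=2: A[i]=10<=B[j]=11 take 10, i++
i=6 j=2: A[i]=11<=B[j]=11 take 11, i++
i=7 j=2: A[i]=16>B[j]=11 take 11, j++
i=7 j=3: A[i]=16<=B[j]=26 take 16, i++
i=8 j=3: A[i]=18<=B[j]=26 take 18, i++
i=9 j=3: A[i]=20<=B[j]=26 take 20, i++
i=10 j=3: A[i]=24<=B[j]=26 take 24, i++
i=11 j=3: A[i]=25<=B[j]=26 take 25, i++
i=12 j=3: A[i]=33>B[j]=26 take 26, j++

j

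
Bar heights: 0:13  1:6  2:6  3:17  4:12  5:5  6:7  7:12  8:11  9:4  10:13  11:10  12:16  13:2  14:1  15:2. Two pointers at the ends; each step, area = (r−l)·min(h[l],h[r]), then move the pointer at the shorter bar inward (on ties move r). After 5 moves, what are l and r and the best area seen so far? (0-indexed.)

l=2, r=12, best area=156

[0,15] min(13,2)*15=30 best=30 * → r--
[0,14] min(13,1)*14=14 best=30 → r--
[0,13] min(13,2)*13=26 best=30 → r--
[0,12] min(13,16)*12=156 best=156 * → l++
[1,12] min(6,16)*11=66 best=156 → l++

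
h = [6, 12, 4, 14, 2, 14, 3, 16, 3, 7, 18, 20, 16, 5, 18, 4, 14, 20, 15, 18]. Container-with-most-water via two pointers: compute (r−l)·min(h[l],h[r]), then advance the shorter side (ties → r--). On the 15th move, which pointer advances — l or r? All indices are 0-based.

r

[0,19] min(6,18)*19=114 best=114 * → l++
[1,19] min(12,18)*18=216 best=216 * → l++
[2,19] min(4,18)*17=68 best=216 → l++
[3,19] min(14,18)*16=224 best=224 * → l++
[4,19] min(2,18)*15=30 best=224 → l++
[5,19] min(14,18)*14=196 best=224 → l++
[6,19] min(3,18)*13=39 best=224 → l++
[7,19] min(16,18)*12=192 best=224 → l++
[8,19] min(3,18)*11=33 best=224 → l++
[9,19] min(7,18)*10=70 best=224 → l++
[10,19] min(18,18)*9=162 best=224 → r--
[10,18] min(18,15)*8=120 best=224 → r--
[10,17] min(18,20)*7=126 best=224 → l++
[11,17] min(20,20)*6=120 best=224 → r--
[11,16] min(20,14)*5=70 best=224 → r--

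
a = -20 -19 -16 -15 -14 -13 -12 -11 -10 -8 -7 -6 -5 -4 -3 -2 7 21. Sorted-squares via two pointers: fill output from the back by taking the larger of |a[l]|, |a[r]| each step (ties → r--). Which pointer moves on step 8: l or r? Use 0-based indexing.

l

[0,17] |-20|<=|21| out[17]=441 → r--
[0,16] |-20|>|7| out[16]=400 → l++
[1,16] |-19|>|7| out[15]=361 → l++
[2,16] |-16|>|7| out[14]=256 → l++
[3,16] |-15|>|7| out[13]=225 → l++
[4,16] |-14|>|7| out[12]=196 → l++
[5,16] |-13|>|7| out[11]=169 → l++
[6,16] |-12|>|7| out[10]=144 → l++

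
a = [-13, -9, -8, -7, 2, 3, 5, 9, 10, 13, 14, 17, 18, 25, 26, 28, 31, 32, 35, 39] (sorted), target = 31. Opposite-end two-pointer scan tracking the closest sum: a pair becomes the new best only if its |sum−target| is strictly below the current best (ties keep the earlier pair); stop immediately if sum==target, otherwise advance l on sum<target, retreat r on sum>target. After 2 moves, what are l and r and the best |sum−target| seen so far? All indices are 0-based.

l=2, r=19, best |Δ|=1

l=0 r=19: -13+39=26 d=5 *, l++
l=1 r=19: -9+39=30 d=1 *, l++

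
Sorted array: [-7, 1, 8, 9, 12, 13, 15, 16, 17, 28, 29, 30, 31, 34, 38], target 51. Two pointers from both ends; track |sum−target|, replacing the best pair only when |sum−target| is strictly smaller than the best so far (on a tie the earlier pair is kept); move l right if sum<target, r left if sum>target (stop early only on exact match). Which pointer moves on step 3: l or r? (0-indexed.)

l

[0,14] -7+38=31 d=20 * → l++
[1,14] 1+38=39 d=12 * → l++
[2,14] 8+38=46 d=5 * → l++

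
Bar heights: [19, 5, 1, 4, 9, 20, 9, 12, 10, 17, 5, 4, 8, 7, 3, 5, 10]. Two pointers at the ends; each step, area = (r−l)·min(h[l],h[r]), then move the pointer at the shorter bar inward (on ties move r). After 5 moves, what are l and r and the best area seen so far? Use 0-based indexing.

l=0, r=11, best area=160

[0,16] min(19,10)*16=160 best=160 * → r--
[0,15] min(19,5)*15=75 best=160 → r--
[0,14] min(19,3)*14=42 best=160 → r--
[0,13] min(19,7)*13=91 best=160 → r--
[0,12] min(19,8)*12=96 best=160 → r--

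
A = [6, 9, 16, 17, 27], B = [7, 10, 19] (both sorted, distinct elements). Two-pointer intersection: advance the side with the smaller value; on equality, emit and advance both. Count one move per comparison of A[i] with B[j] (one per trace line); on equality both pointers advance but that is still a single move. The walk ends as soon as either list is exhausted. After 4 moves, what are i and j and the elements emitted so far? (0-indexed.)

i=2, j=2, emitted=[]

[i=0,j=0] 6<7 → i++
[i=1,j=0] 9>7 → j++
[i=1,j=1] 9<10 → i++
[i=2,j=1] 16>10 → j++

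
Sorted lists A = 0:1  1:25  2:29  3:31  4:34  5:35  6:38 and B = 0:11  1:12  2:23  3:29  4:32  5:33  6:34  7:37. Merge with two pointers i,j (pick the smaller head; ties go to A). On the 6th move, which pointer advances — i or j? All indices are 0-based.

i

i=0 j=0: A[i]=1<=B[j]=11 take 1, i++
i=1 j=0: A[i]=25>B[j]=11 take 11, j++
i=1 j=1: A[i]=25>B[j]=12 take 12, j++
i=1 j=2: A[i]=25>B[j]=23 take 23, j++
i=1 j=3: A[i]=25<=B[j]=29 take 25, i++
i=2 j=3: A[i]=29<=B[j]=29 take 29, i++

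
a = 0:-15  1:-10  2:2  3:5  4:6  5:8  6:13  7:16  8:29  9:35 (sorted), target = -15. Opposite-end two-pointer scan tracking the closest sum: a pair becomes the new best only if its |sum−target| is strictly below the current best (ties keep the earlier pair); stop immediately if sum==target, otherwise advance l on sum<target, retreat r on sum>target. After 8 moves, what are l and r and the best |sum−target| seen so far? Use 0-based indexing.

l=0 r=9: -15+35=20 d=35 *, r--
l=0 r=8: -15+29=14 d=29 *, r--
l=0 r=7: -15+16=1 d=16 *, r--
l=0 r=6: -15+13=-2 d=13 *, r--
l=0 r=5: -15+8=-7 d=8 *, r--
l=0 r=4: -15+6=-9 d=6 *, r--
l=0 r=3: -15+5=-10 d=5 *, r--
l=0 r=2: -15+2=-13 d=2 *, r--

l=0, r=1, best |Δ|=2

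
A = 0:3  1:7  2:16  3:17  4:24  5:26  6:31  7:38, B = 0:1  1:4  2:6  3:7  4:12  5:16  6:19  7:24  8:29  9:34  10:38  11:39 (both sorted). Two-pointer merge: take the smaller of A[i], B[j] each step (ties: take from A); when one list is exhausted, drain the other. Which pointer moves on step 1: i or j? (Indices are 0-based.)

j

i=0 j=0: A[i]=3>B[j]=1 take 1, j++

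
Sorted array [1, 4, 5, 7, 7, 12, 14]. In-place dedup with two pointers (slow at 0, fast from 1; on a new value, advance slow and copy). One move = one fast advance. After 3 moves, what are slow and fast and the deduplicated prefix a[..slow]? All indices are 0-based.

slow=0 fast=1: a[fast]=4≠a[slow]=1 write a[1]=4, slow++,fast++
slow=1 fast=2: a[fast]=5≠a[slow]=4 write a[2]=5, slow++,fast++
slow=2 fast=3: a[fast]=7≠a[slow]=5 write a[3]=7, slow++,fast++

slow=3, fast=4, prefix=[1, 4, 5, 7]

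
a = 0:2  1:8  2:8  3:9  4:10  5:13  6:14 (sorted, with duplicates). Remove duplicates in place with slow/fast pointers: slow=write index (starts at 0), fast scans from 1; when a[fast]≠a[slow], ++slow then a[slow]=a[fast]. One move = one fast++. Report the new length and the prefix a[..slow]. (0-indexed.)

(s=0,f=1) a[fast]=8≠a[slow]=2 write a[1]=8 → slow++,fast++
(s=1,f=2) a[fast]=8=a[slow] dup → fast++
(s=1,f=3) a[fast]=9≠a[slow]=8 write a[2]=9 → slow++,fast++
(s=2,f=4) a[fast]=10≠a[slow]=9 write a[3]=10 → slow++,fast++
(s=3,f=5) a[fast]=13≠a[slow]=10 write a[4]=13 → slow++,fast++
(s=4,f=6) a[fast]=14≠a[slow]=13 write a[5]=14 → slow++,fast++

length 6; prefix = [2, 8, 9, 10, 13, 14]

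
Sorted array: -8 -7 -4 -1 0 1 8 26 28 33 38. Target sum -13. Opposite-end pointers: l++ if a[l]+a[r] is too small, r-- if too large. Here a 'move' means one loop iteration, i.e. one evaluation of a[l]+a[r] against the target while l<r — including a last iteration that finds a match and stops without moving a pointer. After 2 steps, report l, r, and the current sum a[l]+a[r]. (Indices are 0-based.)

l=0, r=8, sum=20

[0,10] -8+38=30 >-13 → r--
[0,9] -8+33=25 >-13 → r--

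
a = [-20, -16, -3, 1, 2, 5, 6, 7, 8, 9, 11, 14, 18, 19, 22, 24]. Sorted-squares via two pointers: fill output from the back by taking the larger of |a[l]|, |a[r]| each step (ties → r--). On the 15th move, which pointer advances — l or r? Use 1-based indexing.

r

[1,16] |-20|<=|24| out[16]=576 → r--
[1,15] |-20|<=|22| out[15]=484 → r--
[1,14] |-20|>|19| out[14]=400 → l++
[2,14] |-16|<=|19| out[13]=361 → r--
[2,13] |-16|<=|18| out[12]=324 → r--
[2,12] |-16|>|14| out[11]=256 → l++
[3,12] |-3|<=|14| out[10]=196 → r--
[3,11] |-3|<=|11| out[9]=121 → r--
[3,10] |-3|<=|9| out[8]=81 → r--
[3,9] |-3|<=|8| out[7]=64 → r--
[3,8] |-3|<=|7| out[6]=49 → r--
[3,7] |-3|<=|6| out[5]=36 → r--
[3,6] |-3|<=|5| out[4]=25 → r--
[3,5] |-3|>|2| out[3]=9 → l++
[4,5] |1|<=|2| out[2]=4 → r--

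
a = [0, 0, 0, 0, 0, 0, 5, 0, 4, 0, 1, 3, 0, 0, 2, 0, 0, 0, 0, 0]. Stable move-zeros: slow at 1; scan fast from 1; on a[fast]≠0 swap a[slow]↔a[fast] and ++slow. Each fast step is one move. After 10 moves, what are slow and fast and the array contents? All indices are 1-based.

slow=1 fast=1: a[fast]=0, fast++
slow=1 fast=2: a[fast]=0, fast++
slow=1 fast=3: a[fast]=0, fast++
slow=1 fast=4: a[fast]=0, fast++
slow=1 fast=5: a[fast]=0, fast++
slow=1 fast=6: a[fast]=0, fast++
slow=1 fast=7: a[fast]=5≠0 swap→a[1]=5, slow++,fast++
slow=2 fast=8: a[fast]=0, fast++
slow=2 fast=9: a[fast]=4≠0 swap→a[2]=4, slow++,fast++
slow=3 fast=10: a[fast]=0, fast++

slow=3, fast=11, a=[5, 4, 0, 0, 0, 0, 0, 0, 0, 0, 1, 3, 0, 0, 2, 0, 0, 0, 0, 0]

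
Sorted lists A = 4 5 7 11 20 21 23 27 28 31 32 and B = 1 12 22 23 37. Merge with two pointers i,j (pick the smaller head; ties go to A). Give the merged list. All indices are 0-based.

[i=0,j=0] A[i]=4>B[j]=1 take 1 → j++
[i=0,j=1] A[i]=4<=B[j]=12 take 4 → i++
[i=1,j=1] A[i]=5<=B[j]=12 take 5 → i++
[i=2,j=1] A[i]=7<=B[j]=12 take 7 → i++
[i=3,j=1] A[i]=11<=B[j]=12 take 11 → i++
[i=4,j=1] A[i]=20>B[j]=12 take 12 → j++
[i=4,j=2] A[i]=20<=B[j]=22 take 20 → i++
[i=5,j=2] A[i]=21<=B[j]=22 take 21 → i++
[i=6,j=2] A[i]=23>B[j]=22 take 22 → j++
[i=6,j=3] A[i]=23<=B[j]=23 take 23 → i++
[i=7,j=3] A[i]=27>B[j]=23 take 23 → j++
[i=7,j=4] A[i]=27<=B[j]=37 take 27 → i++
[i=8,j=4] A[i]=28<=B[j]=37 take 28 → i++
[i=9,j=4] A[i]=31<=B[j]=37 take 31 → i++
[i=10,j=4] A[i]=32<=B[j]=37 take 32 → i++
[i=11,j=4] A done, take B[j]=37 → j++

[1, 4, 5, 7, 11, 12, 20, 21, 22, 23, 23, 27, 28, 31, 32, 37]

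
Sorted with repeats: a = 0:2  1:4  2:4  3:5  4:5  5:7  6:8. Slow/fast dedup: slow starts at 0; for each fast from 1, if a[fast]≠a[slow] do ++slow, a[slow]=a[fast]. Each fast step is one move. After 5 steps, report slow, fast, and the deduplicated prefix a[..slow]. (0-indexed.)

slow=3, fast=6, prefix=[2, 4, 5, 7]

(s=0,f=1) a[fast]=4≠a[slow]=2 write a[1]=4 → slow++,fast++
(s=1,f=2) a[fast]=4=a[slow] dup → fast++
(s=1,f=3) a[fast]=5≠a[slow]=4 write a[2]=5 → slow++,fast++
(s=2,f=4) a[fast]=5=a[slow] dup → fast++
(s=2,f=5) a[fast]=7≠a[slow]=5 write a[3]=7 → slow++,fast++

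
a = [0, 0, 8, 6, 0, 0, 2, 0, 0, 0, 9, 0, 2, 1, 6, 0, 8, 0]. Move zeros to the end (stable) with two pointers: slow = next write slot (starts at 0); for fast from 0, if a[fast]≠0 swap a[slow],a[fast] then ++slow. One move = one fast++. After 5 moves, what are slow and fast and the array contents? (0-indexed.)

(s=0,f=0) a[fast]=0 → fast++
(s=0,f=1) a[fast]=0 → fast++
(s=0,f=2) a[fast]=8≠0 swap→a[0]=8 → slow++,fast++
(s=1,f=3) a[fast]=6≠0 swap→a[1]=6 → slow++,fast++
(s=2,f=4) a[fast]=0 → fast++

slow=2, fast=5, a=[8, 6, 0, 0, 0, 0, 2, 0, 0, 0, 9, 0, 2, 1, 6, 0, 8, 0]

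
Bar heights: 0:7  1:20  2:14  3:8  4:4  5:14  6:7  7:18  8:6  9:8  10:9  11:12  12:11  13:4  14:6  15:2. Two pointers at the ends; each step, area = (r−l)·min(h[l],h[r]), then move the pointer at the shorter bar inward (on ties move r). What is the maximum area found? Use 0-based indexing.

[0,15] min(7,2)*15=30 best=30 * → r--
[0,14] min(7,6)*14=84 best=84 * → r--
[0,13] min(7,4)*13=52 best=84 → r--
[0,12] min(7,11)*12=84 best=84 → l++
[1,12] min(20,11)*11=121 best=121 * → r--
[1,11] min(20,12)*10=120 best=121 → r--
[1,10] min(20,9)*9=81 best=121 → r--
[1,9] min(20,8)*8=64 best=121 → r--
[1,8] min(20,6)*7=42 best=121 → r--
[1,7] min(20,18)*6=108 best=121 → r--
[1,6] min(20,7)*5=35 best=121 → r--
[1,5] min(20,14)*4=56 best=121 → r--
[1,4] min(20,4)*3=12 best=121 → r--
[1,3] min(20,8)*2=16 best=121 → r--
[1,2] min(20,14)*1=14 best=121 → r--

max area = 121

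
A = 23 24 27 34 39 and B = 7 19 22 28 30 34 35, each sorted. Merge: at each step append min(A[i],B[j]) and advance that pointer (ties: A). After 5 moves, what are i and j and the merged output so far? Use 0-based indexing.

i=2, j=3, merged so far=[7, 19, 22, 23, 24]

i=0 j=0: A[i]=23>B[j]=7 take 7, j++
i=0 j=1: A[i]=23>B[j]=19 take 19, j++
i=0 j=2: A[i]=23>B[j]=22 take 22, j++
i=0 j=3: A[i]=23<=B[j]=28 take 23, i++
i=1 j=3: A[i]=24<=B[j]=28 take 24, i++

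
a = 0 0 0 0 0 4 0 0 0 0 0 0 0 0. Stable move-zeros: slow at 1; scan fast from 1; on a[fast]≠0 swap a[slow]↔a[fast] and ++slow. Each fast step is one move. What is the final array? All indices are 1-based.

(s=1,f=1) a[fast]=0 → fast++
(s=1,f=2) a[fast]=0 → fast++
(s=1,f=3) a[fast]=0 → fast++
(s=1,f=4) a[fast]=0 → fast++
(s=1,f=5) a[fast]=0 → fast++
(s=1,f=6) a[fast]=4≠0 swap→a[1]=4 → slow++,fast++
(s=2,f=7) a[fast]=0 → fast++
(s=2,f=8) a[fast]=0 → fast++
(s=2,f=9) a[fast]=0 → fast++
(s=2,f=10) a[fast]=0 → fast++
(s=2,f=11) a[fast]=0 → fast++
(s=2,f=12) a[fast]=0 → fast++
(s=2,f=13) a[fast]=0 → fast++
(s=2,f=14) a[fast]=0 → fast++

[4, 0, 0, 0, 0, 0, 0, 0, 0, 0, 0, 0, 0, 0]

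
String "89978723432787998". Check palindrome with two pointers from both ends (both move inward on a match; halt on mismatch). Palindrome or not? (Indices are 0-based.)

palindrome

l=0 r=16: '8'=='8', l++,r--
l=1 r=15: '9'=='9', l++,r--
l=2 r=14: '9'=='9', l++,r--
l=3 r=13: '7'=='7', l++,r--
l=4 r=12: '8'=='8', l++,r--
l=5 r=11: '7'=='7', l++,r--
l=6 r=10: '2'=='2', l++,r--
l=7 r=9: '3'=='3', l++,r--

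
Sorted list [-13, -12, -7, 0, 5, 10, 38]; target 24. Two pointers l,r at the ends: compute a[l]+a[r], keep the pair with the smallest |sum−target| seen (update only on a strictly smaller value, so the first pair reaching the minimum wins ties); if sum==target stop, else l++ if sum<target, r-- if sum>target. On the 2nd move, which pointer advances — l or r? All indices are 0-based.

l=0 r=6: -13+38=25 d=1 *, r--
l=0 r=5: -13+10=-3 d=27, l++

l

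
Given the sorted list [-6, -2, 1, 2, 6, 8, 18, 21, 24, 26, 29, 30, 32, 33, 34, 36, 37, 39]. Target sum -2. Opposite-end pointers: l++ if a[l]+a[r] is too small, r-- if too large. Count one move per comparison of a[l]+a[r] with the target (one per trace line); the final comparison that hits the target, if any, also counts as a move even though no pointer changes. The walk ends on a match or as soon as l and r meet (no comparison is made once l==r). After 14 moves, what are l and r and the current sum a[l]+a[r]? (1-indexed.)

l=1, r=4, sum=-4

l=1 r=18: -6+39=33 >-2, r--
l=1 r=17: -6+37=31 >-2, r--
l=1 r=16: -6+36=30 >-2, r--
l=1 r=15: -6+34=28 >-2, r--
l=1 r=14: -6+33=27 >-2, r--
l=1 r=13: -6+32=26 >-2, r--
l=1 r=12: -6+30=24 >-2, r--
l=1 r=11: -6+29=23 >-2, r--
l=1 r=10: -6+26=20 >-2, r--
l=1 r=9: -6+24=18 >-2, r--
l=1 r=8: -6+21=15 >-2, r--
l=1 r=7: -6+18=12 >-2, r--
l=1 r=6: -6+8=2 >-2, r--
l=1 r=5: -6+6=0 >-2, r--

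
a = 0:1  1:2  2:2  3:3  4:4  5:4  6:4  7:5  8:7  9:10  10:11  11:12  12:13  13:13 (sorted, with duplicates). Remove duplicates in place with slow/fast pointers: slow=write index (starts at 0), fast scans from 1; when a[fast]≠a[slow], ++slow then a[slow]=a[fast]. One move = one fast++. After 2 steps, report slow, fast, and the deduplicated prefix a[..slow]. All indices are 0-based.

slow=1, fast=3, prefix=[1, 2]

slow=0 fast=1: a[fast]=2≠a[slow]=1 write a[1]=2, slow++,fast++
slow=1 fast=2: a[fast]=2=a[slow] dup, fast++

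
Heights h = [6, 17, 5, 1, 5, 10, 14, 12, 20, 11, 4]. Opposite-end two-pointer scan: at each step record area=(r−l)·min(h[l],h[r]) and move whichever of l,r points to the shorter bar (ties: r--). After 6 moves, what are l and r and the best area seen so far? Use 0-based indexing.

[0,10] min(6,4)*10=40 best=40 * → r--
[0,9] min(6,11)*9=54 best=54 * → l++
[1,9] min(17,11)*8=88 best=88 * → r--
[1,8] min(17,20)*7=119 best=119 * → l++
[2,8] min(5,20)*6=30 best=119 → l++
[3,8] min(1,20)*5=5 best=119 → l++

l=4, r=8, best area=119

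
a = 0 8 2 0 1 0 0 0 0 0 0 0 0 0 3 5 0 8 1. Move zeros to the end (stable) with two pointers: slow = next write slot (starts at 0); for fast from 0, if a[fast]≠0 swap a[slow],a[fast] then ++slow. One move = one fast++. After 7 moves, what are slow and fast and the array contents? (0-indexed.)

slow=3, fast=7, a=[8, 2, 1, 0, 0, 0, 0, 0, 0, 0, 0, 0, 0, 0, 3, 5, 0, 8, 1]

(s=0,f=0) a[fast]=0 → fast++
(s=0,f=1) a[fast]=8≠0 swap→a[0]=8 → slow++,fast++
(s=1,f=2) a[fast]=2≠0 swap→a[1]=2 → slow++,fast++
(s=2,f=3) a[fast]=0 → fast++
(s=2,f=4) a[fast]=1≠0 swap→a[2]=1 → slow++,fast++
(s=3,f=5) a[fast]=0 → fast++
(s=3,f=6) a[fast]=0 → fast++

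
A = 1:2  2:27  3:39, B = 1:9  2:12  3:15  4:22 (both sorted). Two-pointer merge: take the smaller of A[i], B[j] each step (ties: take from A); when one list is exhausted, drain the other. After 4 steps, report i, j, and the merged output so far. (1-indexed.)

i=1 j=1: A[i]=2<=B[j]=9 take 2, i++
i=2 j=1: A[i]=27>B[j]=9 take 9, j++
i=2 j=2: A[i]=27>B[j]=12 take 12, j++
i=2 j=3: A[i]=27>B[j]=15 take 15, j++

i=2, j=4, merged so far=[2, 9, 12, 15]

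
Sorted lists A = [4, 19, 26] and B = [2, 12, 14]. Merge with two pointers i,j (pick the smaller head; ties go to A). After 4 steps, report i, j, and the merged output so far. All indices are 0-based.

[i=0,j=0] A[i]=4>B[j]=2 take 2 → j++
[i=0,j=1] A[i]=4<=B[j]=12 take 4 → i++
[i=1,j=1] A[i]=19>B[j]=12 take 12 → j++
[i=1,j=2] A[i]=19>B[j]=14 take 14 → j++

i=1, j=3, merged so far=[2, 4, 12, 14]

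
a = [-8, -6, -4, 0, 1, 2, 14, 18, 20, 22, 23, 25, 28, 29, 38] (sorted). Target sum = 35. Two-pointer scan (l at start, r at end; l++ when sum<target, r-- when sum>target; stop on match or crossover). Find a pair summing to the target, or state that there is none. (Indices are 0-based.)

no pair

[0,14] -8+38=30 <35 → l++
[1,14] -6+38=32 <35 → l++
[2,14] -4+38=34 <35 → l++
[3,14] 0+38=38 >35 → r--
[3,13] 0+29=29 <35 → l++
[4,13] 1+29=30 <35 → l++
[5,13] 2+29=31 <35 → l++
[6,13] 14+29=43 >35 → r--
[6,12] 14+28=42 >35 → r--
[6,11] 14+25=39 >35 → r--
[6,10] 14+23=37 >35 → r--
[6,9] 14+22=36 >35 → r--
[6,8] 14+20=34 <35 → l++
[7,8] 18+20=38 >35 → r--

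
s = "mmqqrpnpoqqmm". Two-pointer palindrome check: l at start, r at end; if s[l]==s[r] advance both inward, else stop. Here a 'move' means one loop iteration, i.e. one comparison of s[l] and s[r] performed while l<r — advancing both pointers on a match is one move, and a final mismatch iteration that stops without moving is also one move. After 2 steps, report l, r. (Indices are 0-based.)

l=2, r=10

l=0 r=12: 'm'=='m', l++,r--
l=1 r=11: 'm'=='m', l++,r--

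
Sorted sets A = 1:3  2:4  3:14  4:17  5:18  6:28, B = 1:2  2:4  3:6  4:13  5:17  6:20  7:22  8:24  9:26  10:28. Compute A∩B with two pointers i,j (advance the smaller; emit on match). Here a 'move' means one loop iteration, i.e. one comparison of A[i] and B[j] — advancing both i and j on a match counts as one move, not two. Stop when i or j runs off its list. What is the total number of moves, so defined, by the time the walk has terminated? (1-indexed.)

[i=1,j=1] 3>2 → j++
[i=1,j=2] 3<4 → i++
[i=2,j=2] 4==4 emit → i++,j++
[i=3,j=3] 14>6 → j++
[i=3,j=4] 14>13 → j++
[i=3,j=5] 14<17 → i++
[i=4,j=5] 17==17 emit → i++,j++
[i=5,j=6] 18<20 → i++
[i=6,j=6] 28>20 → j++
[i=6,j=7] 28>22 → j++
[i=6,j=8] 28>24 → j++
[i=6,j=9] 28>26 → j++
[i=6,j=10] 28==28 emit → i++,j++

13 moves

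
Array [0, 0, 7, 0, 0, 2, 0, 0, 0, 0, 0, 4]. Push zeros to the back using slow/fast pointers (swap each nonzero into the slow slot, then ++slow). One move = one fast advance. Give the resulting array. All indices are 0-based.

[7, 2, 4, 0, 0, 0, 0, 0, 0, 0, 0, 0]

(s=0,f=0) a[fast]=0 → fast++
(s=0,f=1) a[fast]=0 → fast++
(s=0,f=2) a[fast]=7≠0 swap→a[0]=7 → slow++,fast++
(s=1,f=3) a[fast]=0 → fast++
(s=1,f=4) a[fast]=0 → fast++
(s=1,f=5) a[fast]=2≠0 swap→a[1]=2 → slow++,fast++
(s=2,f=6) a[fast]=0 → fast++
(s=2,f=7) a[fast]=0 → fast++
(s=2,f=8) a[fast]=0 → fast++
(s=2,f=9) a[fast]=0 → fast++
(s=2,f=10) a[fast]=0 → fast++
(s=2,f=11) a[fast]=4≠0 swap→a[2]=4 → slow++,fast++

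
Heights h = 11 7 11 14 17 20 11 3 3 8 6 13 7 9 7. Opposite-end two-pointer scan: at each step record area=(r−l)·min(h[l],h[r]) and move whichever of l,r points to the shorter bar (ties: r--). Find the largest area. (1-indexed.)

max area = 121

l=1 r=15: min(11,7)*14=98 best=98 *, r--
l=1 r=14: min(11,9)*13=117 best=117 *, r--
l=1 r=13: min(11,7)*12=84 best=117, r--
l=1 r=12: min(11,13)*11=121 best=121 *, l++
l=2 r=12: min(7,13)*10=70 best=121, l++
l=3 r=12: min(11,13)*9=99 best=121, l++
l=4 r=12: min(14,13)*8=104 best=121, r--
l=4 r=11: min(14,6)*7=42 best=121, r--
l=4 r=10: min(14,8)*6=48 best=121, r--
l=4 r=9: min(14,3)*5=15 best=121, r--
l=4 r=8: min(14,3)*4=12 best=121, r--
l=4 r=7: min(14,11)*3=33 best=121, r--
l=4 r=6: min(14,20)*2=28 best=121, l++
l=5 r=6: min(17,20)*1=17 best=121, l++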